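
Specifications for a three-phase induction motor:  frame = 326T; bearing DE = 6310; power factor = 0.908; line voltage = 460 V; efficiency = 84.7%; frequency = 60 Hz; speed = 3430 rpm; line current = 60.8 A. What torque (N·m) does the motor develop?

P_in = √3·V·I·cosφ = 1.732 × 460 × 60.8 × 0.908 = 43984 W
P_out = η·P_in = 0.847 × 43984 = 37254 W
n = 3430 rpm
ω = 2π×3430/60 = 359.2 rad/s
τ = P_out/ω = 37254/359.2 = 104 N·m

104 N·m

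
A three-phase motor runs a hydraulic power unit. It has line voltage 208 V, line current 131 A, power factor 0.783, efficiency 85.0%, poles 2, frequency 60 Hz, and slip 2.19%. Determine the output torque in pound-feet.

P_in = √3·V·I·cosφ = 1.732 × 208 × 131 × 0.783 = 36953 W
P_out = η·P_in = 0.85 × 36953 = 31410 W
n_s = 120×60/2 = 3600 rpm; n = 3600×(1−0.0219) = 3521 rpm
ω = 2π×3521/60 = 368.7 rad/s
τ = P_out/ω = 31410/368.7 = 85.19 N·m
In lb·ft: 85.19/1.356 = 62.8 lb·ft

62.8 lb·ft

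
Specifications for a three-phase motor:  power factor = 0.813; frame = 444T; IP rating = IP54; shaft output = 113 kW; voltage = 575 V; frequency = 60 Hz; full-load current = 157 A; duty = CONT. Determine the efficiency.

P_out = 113 kW = 113000 W
P_in = √3·V_L·I_L·cosφ = 1.732 × 575 × 157 × 0.813 = 127118 W
η = P_out / P_in = 113000 / 127118 = 0.889 = 88.9%

88.9 %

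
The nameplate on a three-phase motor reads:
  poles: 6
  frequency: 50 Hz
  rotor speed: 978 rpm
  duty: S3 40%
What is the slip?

n_s = 120f/p = 120×50/6 = 1000 rpm
s = (n_s − n)/n_s = (1000 − 978)/1000 = 0.0220

2.2 %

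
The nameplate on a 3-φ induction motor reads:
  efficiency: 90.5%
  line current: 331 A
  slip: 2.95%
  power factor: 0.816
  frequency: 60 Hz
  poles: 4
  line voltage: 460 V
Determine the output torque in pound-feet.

P_in = √3·V·I·cosφ = 1.732 × 460 × 331 × 0.816 = 215191 W
P_out = η·P_in = 0.905 × 215191 = 194748 W
n_s = 120×60/4 = 1800 rpm; n = 1800×(1−0.0295) = 1747 rpm
ω = 2π×1747/60 = 182.9 rad/s
τ = P_out/ω = 194748/182.9 = 1065 N·m
In lb·ft: 1065/1.356 = 785 lb·ft

785 lb·ft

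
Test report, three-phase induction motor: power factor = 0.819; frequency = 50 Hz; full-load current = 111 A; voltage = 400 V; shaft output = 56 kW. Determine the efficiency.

88.9 %

P_out = 56 kW = 56000 W
P_in = √3·V_L·I_L·cosφ = 1.732 × 400 × 111 × 0.819 = 62982 W
η = P_out / P_in = 56000 / 62982 = 0.889 = 88.9%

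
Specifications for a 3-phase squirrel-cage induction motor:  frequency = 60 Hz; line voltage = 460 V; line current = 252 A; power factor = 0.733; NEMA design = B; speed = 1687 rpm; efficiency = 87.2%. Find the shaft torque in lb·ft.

536 lb·ft

P_in = √3·V·I·cosφ = 1.732 × 460 × 252 × 0.733 = 147167 W
P_out = η·P_in = 0.872 × 147167 = 128330 W
n = 1687 rpm
ω = 2π×1687/60 = 176.7 rad/s
τ = P_out/ω = 128330/176.7 = 726.3 N·m
In lb·ft: 726.3/1.356 = 536 lb·ft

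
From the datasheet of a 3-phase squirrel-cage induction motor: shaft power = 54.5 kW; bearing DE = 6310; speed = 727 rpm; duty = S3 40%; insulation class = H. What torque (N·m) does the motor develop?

ω = 2π × 727/60 = 76.13 rad/s
τ = P/ω = 54500/76.13 = 716 N·m

716 N·m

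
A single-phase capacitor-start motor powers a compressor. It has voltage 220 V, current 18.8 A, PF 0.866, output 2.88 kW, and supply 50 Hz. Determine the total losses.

702 W

P_in = V·I·cosφ = 220×18.8×0.866 = 3582 W
P_out = 2880 W
Losses = P_in − P_out = 3582 − 2880 = 702 W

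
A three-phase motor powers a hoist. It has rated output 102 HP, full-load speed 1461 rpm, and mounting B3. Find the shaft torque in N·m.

P_out = 102 × 746 = 76092 W
ω = 2π × 1461/60 = 153 rad/s
τ = P_out/ω = 76092/153 = 497 N·m

497 N·m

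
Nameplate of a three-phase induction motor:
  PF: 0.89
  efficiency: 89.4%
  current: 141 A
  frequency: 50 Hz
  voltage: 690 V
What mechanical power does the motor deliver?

134 kW

P_in = √3·V·I·cosφ = 1.732 × 690 × 141 × 0.89 = 149971 W
P_out = η·P_in = 0.894 × 149971 = 134074 W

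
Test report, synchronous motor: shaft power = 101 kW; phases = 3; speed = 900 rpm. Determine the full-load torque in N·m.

ω = 2π × 900/60 = 94.25 rad/s
τ = P/ω = 101000/94.25 = 1070 N·m

1070 N·m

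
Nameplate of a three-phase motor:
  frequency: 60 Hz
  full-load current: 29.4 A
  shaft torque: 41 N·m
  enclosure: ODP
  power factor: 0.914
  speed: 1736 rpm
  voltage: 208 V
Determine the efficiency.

ω = 2π × 1736/60 = 181.8 rad/s; P_out = τω = 41 × 181.8 = 7454 W
P_in = √3·V_L·I_L·cosφ = 1.732 × 208 × 29.4 × 0.914 = 9681 W
η = P_out / P_in = 7454 / 9681 = 0.770 = 77.0%

77.0 %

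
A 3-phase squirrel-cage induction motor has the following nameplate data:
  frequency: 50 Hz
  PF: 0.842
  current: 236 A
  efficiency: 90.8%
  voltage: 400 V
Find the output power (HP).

168 HP

P_in = √3·V·I·cosφ = 1.732 × 400 × 236 × 0.842 = 137668 W
P_out = η·P_in = 0.908 × 137668 = 125003 W
= 125003/746 = 168 HP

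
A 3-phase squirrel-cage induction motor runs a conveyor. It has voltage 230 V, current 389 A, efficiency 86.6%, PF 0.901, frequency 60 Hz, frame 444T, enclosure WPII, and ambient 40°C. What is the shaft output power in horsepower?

P_in = √3·V·I·cosφ = 1.732 × 230 × 389 × 0.901 = 139621 W
P_out = η·P_in = 0.866 × 139621 = 120912 W
= 120912/746 = 162 HP

162 HP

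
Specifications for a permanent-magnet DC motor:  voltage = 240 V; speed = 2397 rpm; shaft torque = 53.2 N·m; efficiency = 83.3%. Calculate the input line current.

66.8 A

ω = 2π×2397/60 = 251 rad/s; P_out = τω = 53.2 × 251 = 13353 W
P_in = P_out / η = 13353 / 0.833 = 16030 W
I = P_in / V = 16030 / 240 = 66.8 A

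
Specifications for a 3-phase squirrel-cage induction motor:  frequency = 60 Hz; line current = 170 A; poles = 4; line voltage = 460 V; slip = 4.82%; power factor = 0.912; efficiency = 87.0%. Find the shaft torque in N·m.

599 N·m

P_in = √3·V·I·cosφ = 1.732 × 460 × 170 × 0.912 = 123523 W
P_out = η·P_in = 0.87 × 123523 = 107465 W
n_s = 120×60/4 = 1800 rpm; n = 1800×(1−0.0482) = 1713 rpm
ω = 2π×1713/60 = 179.4 rad/s
τ = P_out/ω = 107465/179.4 = 599 N·m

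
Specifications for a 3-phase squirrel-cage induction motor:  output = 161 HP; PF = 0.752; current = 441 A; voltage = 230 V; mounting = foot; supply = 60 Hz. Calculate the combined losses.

P_in = √3·V·I·cosφ = 1.732×230×441×0.752 = 132109 W
P_out = 161×746 = 120106 W
Losses = P_in − P_out = 132109 − 120106 = 12003 W

12 kW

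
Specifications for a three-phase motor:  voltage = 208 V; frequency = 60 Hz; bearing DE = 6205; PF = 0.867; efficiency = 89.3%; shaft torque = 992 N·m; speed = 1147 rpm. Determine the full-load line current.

ω = 2π×1147/60 = 120.1 rad/s; P_out = τω = 992 × 120.1 = 119139 W
P_in = P_out / η = 119139 / 0.893 = 133414 W
I_L = P_in / (√3·V_L·cosφ) = 133414 / (1.732 × 208 × 0.867) = 427 A

427 A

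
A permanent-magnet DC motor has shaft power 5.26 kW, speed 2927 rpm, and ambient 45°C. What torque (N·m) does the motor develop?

ω = 2π × 2927/60 = 306.5 rad/s
τ = P/ω = 5260/306.5 = 17.2 N·m

17.2 N·m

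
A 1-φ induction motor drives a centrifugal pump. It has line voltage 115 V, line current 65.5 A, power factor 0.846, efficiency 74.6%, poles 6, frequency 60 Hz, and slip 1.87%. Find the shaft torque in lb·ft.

28.4 lb·ft

P_in = V·I·cosφ = 115 × 65.5 × 0.846 = 6372 W
P_out = η·P_in = 0.746 × 6372 = 4754 W
n_s = 120×60/6 = 1200 rpm; n = 1200×(1−0.0187) = 1178 rpm
ω = 2π×1178/60 = 123.4 rad/s
τ = P_out/ω = 4754/123.4 = 38.53 N·m
In lb·ft: 38.53/1.356 = 28.4 lb·ft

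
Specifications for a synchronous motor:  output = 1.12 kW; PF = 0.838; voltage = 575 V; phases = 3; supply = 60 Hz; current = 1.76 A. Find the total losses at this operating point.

349 W

P_in = √3·V·I·cosφ = 1.732×575×1.76×0.838 = 1469 W
P_out = 1120 W
Losses = P_in − P_out = 1469 − 1120 = 349 W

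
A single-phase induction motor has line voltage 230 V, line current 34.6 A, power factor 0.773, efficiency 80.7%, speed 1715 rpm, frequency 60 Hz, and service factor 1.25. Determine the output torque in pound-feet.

20.4 lb·ft

P_in = V·I·cosφ = 230 × 34.6 × 0.773 = 6152 W
P_out = η·P_in = 0.807 × 6152 = 4965 W
n = 1715 rpm
ω = 2π×1715/60 = 179.6 rad/s
τ = P_out/ω = 4965/179.6 = 27.64 N·m
In lb·ft: 27.64/1.356 = 20.4 lb·ft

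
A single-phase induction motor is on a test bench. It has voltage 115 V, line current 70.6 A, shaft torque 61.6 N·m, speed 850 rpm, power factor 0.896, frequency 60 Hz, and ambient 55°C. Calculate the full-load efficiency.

75.4 %

ω = 2π × 850/60 = 89.01 rad/s; P_out = τω = 61.6 × 89.01 = 5483 W
P_in = V·I·cosφ = 115 × 70.6 × 0.896 = 7275 W
η = P_out / P_in = 5483 / 7275 = 0.754 = 75.4%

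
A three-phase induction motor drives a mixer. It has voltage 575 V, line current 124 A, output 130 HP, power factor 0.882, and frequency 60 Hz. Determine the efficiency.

P_out = 130 × 746 = 96980 W
P_in = √3·V_L·I_L·cosφ = 1.732 × 575 × 124 × 0.882 = 108920 W
η = P_out / P_in = 96980 / 108920 = 0.890 = 89.0%

89.0 %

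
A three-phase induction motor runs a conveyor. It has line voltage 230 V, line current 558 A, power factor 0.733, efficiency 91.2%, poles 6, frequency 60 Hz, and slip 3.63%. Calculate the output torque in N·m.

1230 N·m

P_in = √3·V·I·cosφ = 1.732 × 230 × 558 × 0.733 = 162935 W
P_out = η·P_in = 0.912 × 162935 = 148597 W
n_s = 120×60/6 = 1200 rpm; n = 1200×(1−0.0363) = 1156 rpm
ω = 2π×1156/60 = 121.1 rad/s
τ = P_out/ω = 148597/121.1 = 1230 N·m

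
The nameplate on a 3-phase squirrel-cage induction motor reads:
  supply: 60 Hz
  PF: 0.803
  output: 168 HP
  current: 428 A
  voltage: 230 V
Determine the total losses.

P_in = √3·V·I·cosφ = 1.732×230×428×0.803 = 136910 W
P_out = 168×746 = 125328 W
Losses = P_in − P_out = 136910 − 125328 = 11582 W

11.6 kW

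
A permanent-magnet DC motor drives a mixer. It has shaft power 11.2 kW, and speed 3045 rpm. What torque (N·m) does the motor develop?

35.1 N·m

ω = 2π × 3045/60 = 318.9 rad/s
τ = P/ω = 11200/318.9 = 35.1 N·m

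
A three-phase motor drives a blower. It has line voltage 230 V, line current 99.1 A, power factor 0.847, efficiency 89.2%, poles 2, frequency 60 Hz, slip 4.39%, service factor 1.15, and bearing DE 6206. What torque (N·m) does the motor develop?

P_in = √3·V·I·cosφ = 1.732 × 230 × 99.1 × 0.847 = 33437 W
P_out = η·P_in = 0.892 × 33437 = 29826 W
n_s = 120×60/2 = 3600 rpm; n = 3600×(1−0.0439) = 3442 rpm
ω = 2π×3442/60 = 360.4 rad/s
τ = P_out/ω = 29826/360.4 = 82.8 N·m

82.8 N·m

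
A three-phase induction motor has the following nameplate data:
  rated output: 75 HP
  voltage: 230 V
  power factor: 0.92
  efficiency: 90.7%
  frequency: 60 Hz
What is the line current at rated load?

P_out = 75 × 746 = 55950 W
P_in = P_out / η = 55950 / 0.907 = 61687 W
I_L = P_in / (√3·V_L·cosφ) = 61687 / (1.732 × 230 × 0.92) = 168 A

168 A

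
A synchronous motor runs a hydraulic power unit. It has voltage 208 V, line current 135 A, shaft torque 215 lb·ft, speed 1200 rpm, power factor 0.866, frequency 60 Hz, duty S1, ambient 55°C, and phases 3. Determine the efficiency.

τ = 215 lb·ft × 1.356 = 291.5 N·m
ω = 2π × 1200/60 = 125.7 rad/s; P_out = τω = 291.5 × 125.7 = 36642 W
P_in = √3·V_L·I_L·cosφ = 1.732 × 208 × 135 × 0.866 = 42118 W
η = P_out / P_in = 36642 / 42118 = 0.870 = 87.0%

87.0 %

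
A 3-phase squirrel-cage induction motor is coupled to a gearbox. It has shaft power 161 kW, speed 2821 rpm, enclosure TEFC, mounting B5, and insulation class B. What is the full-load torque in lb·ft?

ω = 2π × 2821/60 = 295.4 rad/s
τ = P/ω = 161000/295.4 = 545 N·m
In lb·ft: 545/1.356 = 402 lb·ft

402 lb·ft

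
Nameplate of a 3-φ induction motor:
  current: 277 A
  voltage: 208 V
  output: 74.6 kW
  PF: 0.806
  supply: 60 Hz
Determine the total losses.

5830 W

P_in = √3·V·I·cosφ = 1.732×208×277×0.806 = 80431 W
P_out = 74600 W
Losses = P_in − P_out = 80431 − 74600 = 5831 W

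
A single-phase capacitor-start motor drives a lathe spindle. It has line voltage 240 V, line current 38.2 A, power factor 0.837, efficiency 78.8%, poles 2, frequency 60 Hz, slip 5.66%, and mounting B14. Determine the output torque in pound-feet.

12.5 lb·ft

P_in = V·I·cosφ = 240 × 38.2 × 0.837 = 7674 W
P_out = η·P_in = 0.788 × 7674 = 6047 W
n_s = 120×60/2 = 3600 rpm; n = 3600×(1−0.0566) = 3396 rpm
ω = 2π×3396/60 = 355.6 rad/s
τ = P_out/ω = 6047/355.6 = 17.01 N·m
In lb·ft: 17.01/1.356 = 12.5 lb·ft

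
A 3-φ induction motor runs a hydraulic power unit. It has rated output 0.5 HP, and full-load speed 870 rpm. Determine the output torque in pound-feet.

P_out = 0.5 × 746 = 373 W
ω = 2π × 870/60 = 91.11 rad/s
τ = P_out/ω = 373/91.11 = 4.094 N·m
In lb·ft: 4.094/1.356 = 3.02 lb·ft

3.02 lb·ft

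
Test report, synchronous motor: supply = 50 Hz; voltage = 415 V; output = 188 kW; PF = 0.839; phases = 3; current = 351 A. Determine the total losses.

P_in = √3·V·I·cosφ = 1.732×415×351×0.839 = 211673 W
P_out = 188000 W
Losses = P_in − P_out = 211673 − 188000 = 23673 W

23.7 kW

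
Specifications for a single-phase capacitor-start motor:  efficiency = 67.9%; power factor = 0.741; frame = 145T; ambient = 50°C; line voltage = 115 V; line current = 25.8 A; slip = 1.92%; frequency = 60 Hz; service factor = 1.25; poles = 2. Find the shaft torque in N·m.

4.04 N·m

P_in = V·I·cosφ = 115 × 25.8 × 0.741 = 2199 W
P_out = η·P_in = 0.679 × 2199 = 1493 W
n_s = 120×60/2 = 3600 rpm; n = 3600×(1−0.0192) = 3531 rpm
ω = 2π×3531/60 = 369.8 rad/s
τ = P_out/ω = 1493/369.8 = 4.04 N·m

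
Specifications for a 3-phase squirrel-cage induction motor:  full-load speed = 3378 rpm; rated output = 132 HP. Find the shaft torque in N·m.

P_out = 132 × 746 = 98472 W
ω = 2π × 3378/60 = 353.7 rad/s
τ = P_out/ω = 98472/353.7 = 278 N·m

278 N·m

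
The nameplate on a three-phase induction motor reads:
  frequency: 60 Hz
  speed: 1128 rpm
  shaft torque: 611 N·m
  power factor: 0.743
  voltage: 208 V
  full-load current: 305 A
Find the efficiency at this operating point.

ω = 2π × 1128/60 = 118.1 rad/s; P_out = τω = 611 × 118.1 = 72159 W
P_in = √3·V_L·I_L·cosφ = 1.732 × 208 × 305 × 0.743 = 81639 W
η = P_out / P_in = 72159 / 81639 = 0.884 = 88.4%

88.4 %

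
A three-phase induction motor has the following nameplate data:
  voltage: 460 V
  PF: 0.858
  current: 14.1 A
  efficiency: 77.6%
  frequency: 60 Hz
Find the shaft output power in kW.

P_in = √3·V·I·cosφ = 1.732 × 460 × 14.1 × 0.858 = 9639 W
P_out = η·P_in = 0.776 × 9639 = 7480 W

7.48 kW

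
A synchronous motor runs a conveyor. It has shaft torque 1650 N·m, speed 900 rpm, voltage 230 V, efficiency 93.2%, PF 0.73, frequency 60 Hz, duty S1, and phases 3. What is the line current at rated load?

ω = 2π×900/60 = 94.25 rad/s; P_out = τω = 1650 × 94.25 = 155513 W
P_in = P_out / η = 155513 / 0.932 = 166859 W
I_L = P_in / (√3·V_L·cosφ) = 166859 / (1.732 × 230 × 0.73) = 574 A

574 A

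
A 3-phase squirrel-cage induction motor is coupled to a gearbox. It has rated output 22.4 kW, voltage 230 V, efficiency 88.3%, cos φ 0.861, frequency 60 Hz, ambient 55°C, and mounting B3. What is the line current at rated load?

P_out = 22.4 kW = 22400 W
P_in = P_out / η = 22400 / 0.883 = 25368 W
I_L = P_in / (√3·V_L·cosφ) = 25368 / (1.732 × 230 × 0.861) = 74 A

74 A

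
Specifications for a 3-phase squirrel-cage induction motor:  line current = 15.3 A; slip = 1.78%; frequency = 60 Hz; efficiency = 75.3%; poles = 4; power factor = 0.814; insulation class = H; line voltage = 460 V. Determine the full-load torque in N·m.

40.4 N·m

P_in = √3·V·I·cosφ = 1.732 × 460 × 15.3 × 0.814 = 9923 W
P_out = η·P_in = 0.753 × 9923 = 7472 W
n_s = 120×60/4 = 1800 rpm; n = 1800×(1−0.0178) = 1768 rpm
ω = 2π×1768/60 = 185.1 rad/s
τ = P_out/ω = 7472/185.1 = 40.4 N·m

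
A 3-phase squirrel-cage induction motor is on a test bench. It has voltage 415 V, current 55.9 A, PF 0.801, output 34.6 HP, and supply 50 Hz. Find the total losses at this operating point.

6.37 kW

P_in = √3·V·I·cosφ = 1.732×415×55.9×0.801 = 32184 W
P_out = 34.6×746 = 25812 W
Losses = P_in − P_out = 32184 − 25812 = 6372 W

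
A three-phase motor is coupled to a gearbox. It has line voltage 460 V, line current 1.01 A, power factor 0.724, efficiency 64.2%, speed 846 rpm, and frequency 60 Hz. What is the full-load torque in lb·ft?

3.11 lb·ft

P_in = √3·V·I·cosφ = 1.732 × 460 × 1.01 × 0.724 = 583 W
P_out = η·P_in = 0.642 × 583 = 374 W
n = 846 rpm
ω = 2π×846/60 = 88.59 rad/s
τ = P_out/ω = 374/88.59 = 4.222 N·m
In lb·ft: 4.222/1.356 = 3.11 lb·ft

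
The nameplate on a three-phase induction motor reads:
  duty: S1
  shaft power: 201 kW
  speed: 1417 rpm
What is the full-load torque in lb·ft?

999 lb·ft

ω = 2π × 1417/60 = 148.4 rad/s
τ = P/ω = 201000/148.4 = 1354 N·m
In lb·ft: 1354/1.356 = 999 lb·ft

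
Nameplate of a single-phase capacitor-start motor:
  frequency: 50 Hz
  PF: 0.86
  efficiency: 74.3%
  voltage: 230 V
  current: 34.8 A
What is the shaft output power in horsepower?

P_in = V·I·cosφ = 230 × 34.8 × 0.86 = 6883 W
P_out = η·P_in = 0.743 × 6883 = 5114 W
= 5114/746 = 6.86 HP

6.86 HP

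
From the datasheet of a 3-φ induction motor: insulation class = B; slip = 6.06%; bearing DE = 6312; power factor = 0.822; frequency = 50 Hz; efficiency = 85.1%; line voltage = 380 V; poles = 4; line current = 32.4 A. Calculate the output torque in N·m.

101 N·m

P_in = √3·V·I·cosφ = 1.732 × 380 × 32.4 × 0.822 = 17529 W
P_out = η·P_in = 0.851 × 17529 = 14917 W
n_s = 120×50/4 = 1500 rpm; n = 1500×(1−0.0606) = 1409 rpm
ω = 2π×1409/60 = 147.6 rad/s
τ = P_out/ω = 14917/147.6 = 101 N·m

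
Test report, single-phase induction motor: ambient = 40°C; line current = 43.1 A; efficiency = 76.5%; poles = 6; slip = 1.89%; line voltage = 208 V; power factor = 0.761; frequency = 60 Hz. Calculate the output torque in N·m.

P_in = V·I·cosφ = 208 × 43.1 × 0.761 = 6822 W
P_out = η·P_in = 0.765 × 6822 = 5219 W
n_s = 120×60/6 = 1200 rpm; n = 1200×(1−0.0189) = 1177 rpm
ω = 2π×1177/60 = 123.3 rad/s
τ = P_out/ω = 5219/123.3 = 42.3 N·m

42.3 N·m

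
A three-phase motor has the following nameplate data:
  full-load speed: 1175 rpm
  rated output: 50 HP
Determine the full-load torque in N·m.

303 N·m

P_out = 50 × 746 = 37300 W
ω = 2π × 1175/60 = 123 rad/s
τ = P_out/ω = 37300/123 = 303 N·m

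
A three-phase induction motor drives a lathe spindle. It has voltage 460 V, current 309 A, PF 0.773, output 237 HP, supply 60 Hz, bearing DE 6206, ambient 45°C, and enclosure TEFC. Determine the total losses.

P_in = √3·V·I·cosφ = 1.732×460×309×0.773 = 190302 W
P_out = 237×746 = 176802 W
Losses = P_in − P_out = 190302 − 176802 = 13500 W

13.5 kW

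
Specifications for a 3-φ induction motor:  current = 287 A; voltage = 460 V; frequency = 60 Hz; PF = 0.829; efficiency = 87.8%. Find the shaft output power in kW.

P_in = √3·V·I·cosφ = 1.732 × 460 × 287 × 0.829 = 189558 W
P_out = η·P_in = 0.878 × 189558 = 166432 W

166 kW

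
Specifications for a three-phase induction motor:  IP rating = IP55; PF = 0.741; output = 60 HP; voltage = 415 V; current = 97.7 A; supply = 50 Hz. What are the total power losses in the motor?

7280 W

P_in = √3·V·I·cosφ = 1.732×415×97.7×0.741 = 52037 W
P_out = 60×746 = 44760 W
Losses = P_in − P_out = 52037 − 44760 = 7277 W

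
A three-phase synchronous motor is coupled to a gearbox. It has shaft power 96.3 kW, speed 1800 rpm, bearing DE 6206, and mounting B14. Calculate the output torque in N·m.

ω = 2π × 1800/60 = 188.5 rad/s
τ = P/ω = 96300/188.5 = 511 N·m

511 N·m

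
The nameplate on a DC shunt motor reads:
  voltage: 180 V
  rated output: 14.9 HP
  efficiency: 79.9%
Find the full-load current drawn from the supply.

P_out = 14.9 × 746 = 11115 W
P_in = P_out / η = 11115 / 0.799 = 13911 W
I = P_in / V = 13911 / 180 = 77.3 A

77.3 A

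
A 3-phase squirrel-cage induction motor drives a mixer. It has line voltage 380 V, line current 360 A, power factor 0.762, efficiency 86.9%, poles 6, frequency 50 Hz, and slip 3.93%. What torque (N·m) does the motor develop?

1560 N·m

P_in = √3·V·I·cosφ = 1.732 × 380 × 360 × 0.762 = 180546 W
P_out = η·P_in = 0.869 × 180546 = 156894 W
n_s = 120×50/6 = 1000 rpm; n = 1000×(1−0.0393) = 961 rpm
ω = 2π×961/60 = 100.6 rad/s
τ = P_out/ω = 156894/100.6 = 1560 N·m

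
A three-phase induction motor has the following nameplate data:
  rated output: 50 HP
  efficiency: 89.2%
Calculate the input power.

41.8 kW

P_out = 50 × 746 = 37300 W
P_in = P_out/η = 37300/0.892 = 41816 W = 41.8 kW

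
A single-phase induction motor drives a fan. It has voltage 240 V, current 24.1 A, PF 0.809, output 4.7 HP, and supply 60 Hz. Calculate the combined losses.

P_in = V·I·cosφ = 240×24.1×0.809 = 4679 W
P_out = 4.7×746 = 3506 W
Losses = P_in − P_out = 4679 − 3506 = 1173 W

1.17 kW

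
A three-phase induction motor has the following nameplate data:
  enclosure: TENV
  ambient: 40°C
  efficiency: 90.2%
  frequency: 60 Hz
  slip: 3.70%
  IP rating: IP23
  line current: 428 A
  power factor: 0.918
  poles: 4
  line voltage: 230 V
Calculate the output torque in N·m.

778 N·m

P_in = √3·V·I·cosφ = 1.732 × 230 × 428 × 0.918 = 156517 W
P_out = η·P_in = 0.902 × 156517 = 141178 W
n_s = 120×60/4 = 1800 rpm; n = 1800×(1−0.037) = 1733 rpm
ω = 2π×1733/60 = 181.5 rad/s
τ = P_out/ω = 141178/181.5 = 778 N·m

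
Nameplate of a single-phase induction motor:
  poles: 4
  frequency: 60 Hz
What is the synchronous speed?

n_s = 120f/p = 120×60/4 = 1800 rpm

1800 rpm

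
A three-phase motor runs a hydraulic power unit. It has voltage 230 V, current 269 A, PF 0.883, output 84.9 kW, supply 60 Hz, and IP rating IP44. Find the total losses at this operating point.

P_in = √3·V·I·cosφ = 1.732×230×269×0.883 = 94621 W
P_out = 84900 W
Losses = P_in − P_out = 94621 − 84900 = 9721 W

9.72 kW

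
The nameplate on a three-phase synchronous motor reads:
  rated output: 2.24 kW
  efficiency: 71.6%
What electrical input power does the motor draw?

P_out = 2240 W
P_in = P_out/η = 2240/0.716 = 3128 W = 3.13 kW

3.13 kW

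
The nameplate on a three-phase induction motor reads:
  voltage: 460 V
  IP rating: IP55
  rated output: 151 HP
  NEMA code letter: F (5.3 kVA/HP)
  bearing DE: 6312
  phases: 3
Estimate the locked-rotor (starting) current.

1000 A

S_LR = 5.3 × 151 = 800.3 kVA
I_LR = S_LR/(√3·V_L) = 800300/(1.732×460) = 1000 A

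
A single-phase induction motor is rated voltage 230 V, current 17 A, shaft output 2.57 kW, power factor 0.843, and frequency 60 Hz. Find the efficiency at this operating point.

P_out = 2.57 kW = 2570 W
P_in = V·I·cosφ = 230 × 17 × 0.843 = 3296 W
η = P_out / P_in = 2570 / 3296 = 0.780 = 78.0%

78.0 %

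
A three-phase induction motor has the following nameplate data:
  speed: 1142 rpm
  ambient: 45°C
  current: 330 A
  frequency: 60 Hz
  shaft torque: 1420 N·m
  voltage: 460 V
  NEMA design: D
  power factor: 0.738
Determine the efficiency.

87.5 %

ω = 2π × 1142/60 = 119.6 rad/s; P_out = τω = 1420 × 119.6 = 169832 W
P_in = √3·V_L·I_L·cosφ = 1.732 × 460 × 330 × 0.738 = 194033 W
η = P_out / P_in = 169832 / 194033 = 0.875 = 87.5%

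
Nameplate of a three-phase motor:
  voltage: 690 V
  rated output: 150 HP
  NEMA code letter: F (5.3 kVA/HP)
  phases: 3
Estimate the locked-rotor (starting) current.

S_LR = 5.3 × 150 = 795 kVA
I_LR = S_LR/(√3·V_L) = 795000/(1.732×690) = 665 A

665 A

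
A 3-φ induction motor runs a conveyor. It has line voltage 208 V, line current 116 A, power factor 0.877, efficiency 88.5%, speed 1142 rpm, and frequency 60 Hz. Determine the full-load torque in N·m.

P_in = √3·V·I·cosφ = 1.732 × 208 × 116 × 0.877 = 36650 W
P_out = η·P_in = 0.885 × 36650 = 32435 W
n = 1142 rpm
ω = 2π×1142/60 = 119.6 rad/s
τ = P_out/ω = 32435/119.6 = 271 N·m

271 N·m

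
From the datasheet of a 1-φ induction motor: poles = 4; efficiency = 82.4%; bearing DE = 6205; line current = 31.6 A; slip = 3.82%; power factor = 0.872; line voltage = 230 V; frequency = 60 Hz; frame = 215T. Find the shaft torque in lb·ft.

21.2 lb·ft

P_in = V·I·cosφ = 230 × 31.6 × 0.872 = 6338 W
P_out = η·P_in = 0.824 × 6338 = 5223 W
n_s = 120×60/4 = 1800 rpm; n = 1800×(1−0.0382) = 1731 rpm
ω = 2π×1731/60 = 181.3 rad/s
τ = P_out/ω = 5223/181.3 = 28.81 N·m
In lb·ft: 28.81/1.356 = 21.2 lb·ft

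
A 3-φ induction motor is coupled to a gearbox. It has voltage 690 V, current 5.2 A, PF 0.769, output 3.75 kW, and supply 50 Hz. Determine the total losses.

P_in = √3·V·I·cosφ = 1.732×690×5.2×0.769 = 4779 W
P_out = 3750 W
Losses = P_in − P_out = 4779 − 3750 = 1029 W

1.03 kW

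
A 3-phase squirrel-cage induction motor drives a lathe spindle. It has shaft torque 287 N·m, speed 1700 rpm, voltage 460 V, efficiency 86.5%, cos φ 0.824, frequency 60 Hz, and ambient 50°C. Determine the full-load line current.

90 A

ω = 2π×1700/60 = 178 rad/s; P_out = τω = 287 × 178 = 51086 W
P_in = P_out / η = 51086 / 0.865 = 59059 W
I_L = P_in / (√3·V_L·cosφ) = 59059 / (1.732 × 460 × 0.824) = 90 A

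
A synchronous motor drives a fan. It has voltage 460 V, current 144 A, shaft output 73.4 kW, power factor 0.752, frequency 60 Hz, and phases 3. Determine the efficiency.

85.1 %

P_out = 73.4 kW = 73400 W
P_in = √3·V_L·I_L·cosφ = 1.732 × 460 × 144 × 0.752 = 86275 W
η = P_out / P_in = 73400 / 86275 = 0.851 = 85.1%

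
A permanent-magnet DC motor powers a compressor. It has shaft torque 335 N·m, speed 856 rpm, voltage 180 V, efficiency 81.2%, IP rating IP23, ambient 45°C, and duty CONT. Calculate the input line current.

ω = 2π×856/60 = 89.64 rad/s; P_out = τω = 335 × 89.64 = 30029 W
P_in = P_out / η = 30029 / 0.812 = 36982 W
I = P_in / V = 36982 / 180 = 205 A

205 A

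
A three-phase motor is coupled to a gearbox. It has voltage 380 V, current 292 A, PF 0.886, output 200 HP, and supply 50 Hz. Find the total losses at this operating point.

21100 W

P_in = √3·V·I·cosφ = 1.732×380×292×0.886 = 170274 W
P_out = 200×746 = 149200 W
Losses = P_in − P_out = 170274 − 149200 = 21074 W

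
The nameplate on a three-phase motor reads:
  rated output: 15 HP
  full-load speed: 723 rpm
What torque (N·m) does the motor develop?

P_out = 15 × 746 = 11190 W
ω = 2π × 723/60 = 75.71 rad/s
τ = P_out/ω = 11190/75.71 = 148 N·m

148 N·m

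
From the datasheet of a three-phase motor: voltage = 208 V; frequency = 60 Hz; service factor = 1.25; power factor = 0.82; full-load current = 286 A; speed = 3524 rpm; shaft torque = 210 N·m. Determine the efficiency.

ω = 2π × 3524/60 = 369 rad/s; P_out = τω = 210 × 369 = 77490 W
P_in = √3·V_L·I_L·cosφ = 1.732 × 208 × 286 × 0.82 = 84487 W
η = P_out / P_in = 77490 / 84487 = 0.917 = 91.7%

91.7 %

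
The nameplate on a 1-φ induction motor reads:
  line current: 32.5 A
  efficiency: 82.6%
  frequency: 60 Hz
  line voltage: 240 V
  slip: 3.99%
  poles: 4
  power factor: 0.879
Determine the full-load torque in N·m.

P_in = V·I·cosφ = 240 × 32.5 × 0.879 = 6856 W
P_out = η·P_in = 0.826 × 6856 = 5663 W
n_s = 120×60/4 = 1800 rpm; n = 1800×(1−0.0399) = 1728 rpm
ω = 2π×1728/60 = 181 rad/s
τ = P_out/ω = 5663/181 = 31.3 N·m

31.3 N·m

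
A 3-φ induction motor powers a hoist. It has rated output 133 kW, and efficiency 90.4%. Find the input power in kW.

P_out = 133000 W
P_in = P_out/η = 133000/0.904 = 147124 W = 147 kW

147 kW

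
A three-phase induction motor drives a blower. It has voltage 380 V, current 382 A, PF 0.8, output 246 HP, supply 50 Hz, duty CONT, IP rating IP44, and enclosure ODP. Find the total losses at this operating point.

17.6 kW

P_in = √3·V·I·cosφ = 1.732×380×382×0.8 = 201134 W
P_out = 246×746 = 183516 W
Losses = P_in − P_out = 201134 − 183516 = 17618 W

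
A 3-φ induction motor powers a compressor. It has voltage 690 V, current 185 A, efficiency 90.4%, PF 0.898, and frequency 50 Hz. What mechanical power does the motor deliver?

179 kW

P_in = √3·V·I·cosφ = 1.732 × 690 × 185 × 0.898 = 198539 W
P_out = η·P_in = 0.904 × 198539 = 179479 W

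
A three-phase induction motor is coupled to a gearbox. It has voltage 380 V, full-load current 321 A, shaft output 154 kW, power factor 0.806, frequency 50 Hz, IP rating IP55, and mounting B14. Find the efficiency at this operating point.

90.4 %

P_out = 154 kW = 154000 W
P_in = √3·V_L·I_L·cosφ = 1.732 × 380 × 321 × 0.806 = 170283 W
η = P_out / P_in = 154000 / 170283 = 0.904 = 90.4%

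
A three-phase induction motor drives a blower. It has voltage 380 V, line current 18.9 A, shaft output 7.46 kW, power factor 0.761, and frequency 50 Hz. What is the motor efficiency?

P_out = 7.46 kW = 7460 W
P_in = √3·V_L·I_L·cosφ = 1.732 × 380 × 18.9 × 0.761 = 9466 W
η = P_out / P_in = 7460 / 9466 = 0.788 = 78.8%

78.8 %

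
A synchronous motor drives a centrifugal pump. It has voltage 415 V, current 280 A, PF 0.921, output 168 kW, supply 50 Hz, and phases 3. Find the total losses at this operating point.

P_in = √3·V·I·cosφ = 1.732×415×280×0.921 = 185359 W
P_out = 168000 W
Losses = P_in − P_out = 185359 − 168000 = 17359 W

17400 W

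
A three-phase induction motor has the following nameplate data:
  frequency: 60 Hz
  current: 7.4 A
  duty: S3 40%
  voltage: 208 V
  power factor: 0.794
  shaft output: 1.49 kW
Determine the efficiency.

P_out = 1.49 kW = 1490 W
P_in = √3·V_L·I_L·cosφ = 1.732 × 208 × 7.4 × 0.794 = 2117 W
η = P_out / P_in = 1490 / 2117 = 0.704 = 70.4%

70.4 %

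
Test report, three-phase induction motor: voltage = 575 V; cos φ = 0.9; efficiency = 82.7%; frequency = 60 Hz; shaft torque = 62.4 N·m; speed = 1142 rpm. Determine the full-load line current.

10.1 A

ω = 2π×1142/60 = 119.6 rad/s; P_out = τω = 62.4 × 119.6 = 7463 W
P_in = P_out / η = 7463 / 0.827 = 9024 W
I_L = P_in / (√3·V_L·cosφ) = 9024 / (1.732 × 575 × 0.9) = 10.1 A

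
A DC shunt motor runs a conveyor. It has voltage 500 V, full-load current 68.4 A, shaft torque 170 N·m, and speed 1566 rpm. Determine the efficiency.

ω = 2π × 1566/60 = 164 rad/s; P_out = τω = 170 × 164 = 27880 W
P_in = V·I = 500 × 68.4 = 34200 W
η = P_out / P_in = 27880 / 34200 = 0.815 = 81.5%

81.5 %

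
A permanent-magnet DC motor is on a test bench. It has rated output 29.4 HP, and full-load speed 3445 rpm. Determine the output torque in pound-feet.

44.8 lb·ft

P_out = 29.4 × 746 = 21932 W
ω = 2π × 3445/60 = 360.8 rad/s
τ = P_out/ω = 21932/360.8 = 60.79 N·m
In lb·ft: 60.79/1.356 = 44.8 lb·ft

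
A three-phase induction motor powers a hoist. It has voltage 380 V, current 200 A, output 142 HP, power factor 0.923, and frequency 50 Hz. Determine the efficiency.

87.2 %

P_out = 142 × 746 = 105932 W
P_in = √3·V_L·I_L·cosφ = 1.732 × 380 × 200 × 0.923 = 121496 W
η = P_out / P_in = 105932 / 121496 = 0.872 = 87.2%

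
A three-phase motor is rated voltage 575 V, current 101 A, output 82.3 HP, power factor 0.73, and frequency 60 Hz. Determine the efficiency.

P_out = 82.3 × 746 = 61396 W
P_in = √3·V_L·I_L·cosφ = 1.732 × 575 × 101 × 0.73 = 73428 W
η = P_out / P_in = 61396 / 73428 = 0.836 = 83.6%

83.6 %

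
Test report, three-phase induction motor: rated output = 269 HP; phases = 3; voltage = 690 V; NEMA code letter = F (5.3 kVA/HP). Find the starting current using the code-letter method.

S_LR = 5.3 × 269 = 1425.7 kVA
I_LR = S_LR/(√3·V_L) = 1425700/(1.732×690) = 1190 A

1190 A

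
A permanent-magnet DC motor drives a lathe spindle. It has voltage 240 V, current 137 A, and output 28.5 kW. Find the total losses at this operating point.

4.38 kW

P_in = V·I = 240×137 = 32880 W
P_out = 28500 W
Losses = P_in − P_out = 32880 − 28500 = 4380 W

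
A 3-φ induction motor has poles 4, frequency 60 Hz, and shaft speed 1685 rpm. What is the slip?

6.4 %

n_s = 120f/p = 120×60/4 = 1800 rpm
s = (n_s − n)/n_s = (1800 − 1685)/1800 = 0.0639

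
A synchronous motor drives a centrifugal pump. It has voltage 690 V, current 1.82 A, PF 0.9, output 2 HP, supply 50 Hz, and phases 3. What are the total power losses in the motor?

466 W

P_in = √3·V·I·cosφ = 1.732×690×1.82×0.9 = 1958 W
P_out = 2×746 = 1492 W
Losses = P_in − P_out = 1958 − 1492 = 466 W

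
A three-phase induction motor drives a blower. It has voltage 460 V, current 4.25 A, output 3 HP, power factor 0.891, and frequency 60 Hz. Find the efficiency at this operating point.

P_out = 3 × 746 = 2238 W
P_in = √3·V_L·I_L·cosφ = 1.732 × 460 × 4.25 × 0.891 = 3017 W
η = P_out / P_in = 2238 / 3017 = 0.742 = 74.2%

74.2 %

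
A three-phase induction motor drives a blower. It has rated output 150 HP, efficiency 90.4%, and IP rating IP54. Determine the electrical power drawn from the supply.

124 kW

P_out = 150 × 746 = 111900 W
P_in = P_out/η = 111900/0.904 = 123783 W = 124 kW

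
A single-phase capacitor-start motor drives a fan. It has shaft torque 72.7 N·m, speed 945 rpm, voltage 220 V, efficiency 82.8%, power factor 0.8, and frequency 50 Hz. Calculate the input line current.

ω = 2π×945/60 = 98.96 rad/s; P_out = τω = 72.7 × 98.96 = 7194 W
P_in = P_out / η = 7194 / 0.828 = 8688 W
I = P_in / (V·cosφ) = 8688 / (220 × 0.8) = 49.4 A

49.4 A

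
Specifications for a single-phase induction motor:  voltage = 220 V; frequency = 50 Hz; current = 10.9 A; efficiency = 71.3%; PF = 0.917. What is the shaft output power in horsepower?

P_in = V·I·cosφ = 220 × 10.9 × 0.917 = 2199 W
P_out = η·P_in = 0.713 × 2199 = 1568 W
= 1568/746 = 2.1 HP

2.1 HP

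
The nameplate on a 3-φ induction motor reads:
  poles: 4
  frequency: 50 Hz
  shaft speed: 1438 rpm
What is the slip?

n_s = 120f/p = 120×50/4 = 1500 rpm
s = (n_s − n)/n_s = (1500 − 1438)/1500 = 0.0413

4.13 %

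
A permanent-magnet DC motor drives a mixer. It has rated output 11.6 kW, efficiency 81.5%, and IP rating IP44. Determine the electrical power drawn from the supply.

14.2 kW

P_out = 11600 W
P_in = P_out/η = 11600/0.815 = 14233 W = 14.2 kW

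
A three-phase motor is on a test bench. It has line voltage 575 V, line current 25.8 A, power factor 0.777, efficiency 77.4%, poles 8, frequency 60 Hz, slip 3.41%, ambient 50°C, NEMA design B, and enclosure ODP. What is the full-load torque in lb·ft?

P_in = √3·V·I·cosφ = 1.732 × 575 × 25.8 × 0.777 = 19964 W
P_out = η·P_in = 0.774 × 19964 = 15452 W
n_s = 120×60/8 = 900 rpm; n = 900×(1−0.0341) = 869 rpm
ω = 2π×869/60 = 91 rad/s
τ = P_out/ω = 15452/91 = 169.8 N·m
In lb·ft: 169.8/1.356 = 125 lb·ft

125 lb·ft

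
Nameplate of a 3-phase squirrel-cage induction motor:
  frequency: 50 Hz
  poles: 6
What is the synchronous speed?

1000 rpm

n_s = 120f/p = 120×50/6 = 1000 rpm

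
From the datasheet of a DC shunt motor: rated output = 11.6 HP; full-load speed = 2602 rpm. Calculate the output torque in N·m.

31.8 N·m

P_out = 11.6 × 746 = 8654 W
ω = 2π × 2602/60 = 272.5 rad/s
τ = P_out/ω = 8654/272.5 = 31.8 N·m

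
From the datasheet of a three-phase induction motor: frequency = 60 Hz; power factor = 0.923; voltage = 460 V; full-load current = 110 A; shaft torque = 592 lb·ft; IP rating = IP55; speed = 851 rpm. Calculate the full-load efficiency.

τ = 592 lb·ft × 1.356 = 802.8 N·m
ω = 2π × 851/60 = 89.12 rad/s; P_out = τω = 802.8 × 89.12 = 71546 W
P_in = √3·V_L·I_L·cosφ = 1.732 × 460 × 110 × 0.923 = 80891 W
η = P_out / P_in = 71546 / 80891 = 0.884 = 88.4%

88.4 %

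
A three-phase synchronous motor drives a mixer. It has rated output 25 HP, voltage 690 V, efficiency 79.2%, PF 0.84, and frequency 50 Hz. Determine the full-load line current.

P_out = 25 × 746 = 18650 W
P_in = P_out / η = 18650 / 0.792 = 23548 W
I_L = P_in / (√3·V_L·cosφ) = 23548 / (1.732 × 690 × 0.84) = 23.5 A

23.5 A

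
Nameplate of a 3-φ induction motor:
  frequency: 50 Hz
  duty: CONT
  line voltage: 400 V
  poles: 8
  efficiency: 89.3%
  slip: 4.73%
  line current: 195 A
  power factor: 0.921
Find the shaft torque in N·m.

P_in = √3·V·I·cosφ = 1.732 × 400 × 195 × 0.921 = 124423 W
P_out = η·P_in = 0.893 × 124423 = 111110 W
n_s = 120×50/8 = 750 rpm; n = 750×(1−0.0473) = 715 rpm
ω = 2π×715/60 = 74.87 rad/s
τ = P_out/ω = 111110/74.87 = 1480 N·m

1480 N·m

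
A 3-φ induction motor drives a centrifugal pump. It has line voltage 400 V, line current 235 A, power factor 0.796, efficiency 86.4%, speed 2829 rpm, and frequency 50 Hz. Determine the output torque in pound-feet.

P_in = √3·V·I·cosφ = 1.732 × 400 × 235 × 0.796 = 129595 W
P_out = η·P_in = 0.864 × 129595 = 111970 W
n = 2829 rpm
ω = 2π×2829/60 = 296.3 rad/s
τ = P_out/ω = 111970/296.3 = 377.9 N·m
In lb·ft: 377.9/1.356 = 279 lb·ft

279 lb·ft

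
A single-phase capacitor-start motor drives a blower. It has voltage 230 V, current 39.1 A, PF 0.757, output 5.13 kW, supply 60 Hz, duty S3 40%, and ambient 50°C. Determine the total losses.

1680 W

P_in = V·I·cosφ = 230×39.1×0.757 = 6808 W
P_out = 5130 W
Losses = P_in − P_out = 6808 − 5130 = 1678 W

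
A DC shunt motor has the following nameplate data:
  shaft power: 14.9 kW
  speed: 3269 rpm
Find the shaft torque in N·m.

ω = 2π × 3269/60 = 342.3 rad/s
τ = P/ω = 14900/342.3 = 43.5 N·m

43.5 N·m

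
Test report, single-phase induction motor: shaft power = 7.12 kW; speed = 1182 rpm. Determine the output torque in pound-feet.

42.4 lb·ft

ω = 2π × 1182/60 = 123.8 rad/s
τ = P/ω = 7120/123.8 = 57.51 N·m
In lb·ft: 57.51/1.356 = 42.4 lb·ft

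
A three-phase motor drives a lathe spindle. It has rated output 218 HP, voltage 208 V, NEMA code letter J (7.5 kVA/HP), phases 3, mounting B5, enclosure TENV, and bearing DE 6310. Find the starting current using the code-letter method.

4540 A

S_LR = 7.5 × 218 = 1635 kVA
I_LR = S_LR/(√3·V_L) = 1635000/(1.732×208) = 4540 A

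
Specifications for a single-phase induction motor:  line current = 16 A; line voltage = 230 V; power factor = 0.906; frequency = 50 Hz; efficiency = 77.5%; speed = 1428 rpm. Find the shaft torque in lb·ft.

12.7 lb·ft

P_in = V·I·cosφ = 230 × 16 × 0.906 = 3334 W
P_out = η·P_in = 0.775 × 3334 = 2584 W
n = 1428 rpm
ω = 2π×1428/60 = 149.5 rad/s
τ = P_out/ω = 2584/149.5 = 17.28 N·m
In lb·ft: 17.28/1.356 = 12.7 lb·ft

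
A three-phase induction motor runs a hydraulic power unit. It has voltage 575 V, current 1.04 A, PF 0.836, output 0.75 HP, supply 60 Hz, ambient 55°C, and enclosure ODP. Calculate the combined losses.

306 W

P_in = √3·V·I·cosφ = 1.732×575×1.04×0.836 = 866 W
P_out = 0.75×746 = 560 W
Losses = P_in − P_out = 866 − 560 = 306 W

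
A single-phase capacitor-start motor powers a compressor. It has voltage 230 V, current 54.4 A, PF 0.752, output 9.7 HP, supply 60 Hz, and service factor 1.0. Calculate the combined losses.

P_in = V·I·cosφ = 230×54.4×0.752 = 9409 W
P_out = 9.7×746 = 7236 W
Losses = P_in − P_out = 9409 − 7236 = 2173 W

2170 W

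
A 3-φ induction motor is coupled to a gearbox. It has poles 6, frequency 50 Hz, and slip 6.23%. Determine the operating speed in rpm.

938 rpm

n_s = 120f/p = 120×50/6 = 1000 rpm
n = n_s(1 − s) = 1000 × (1 − 0.0623) = 938 rpm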